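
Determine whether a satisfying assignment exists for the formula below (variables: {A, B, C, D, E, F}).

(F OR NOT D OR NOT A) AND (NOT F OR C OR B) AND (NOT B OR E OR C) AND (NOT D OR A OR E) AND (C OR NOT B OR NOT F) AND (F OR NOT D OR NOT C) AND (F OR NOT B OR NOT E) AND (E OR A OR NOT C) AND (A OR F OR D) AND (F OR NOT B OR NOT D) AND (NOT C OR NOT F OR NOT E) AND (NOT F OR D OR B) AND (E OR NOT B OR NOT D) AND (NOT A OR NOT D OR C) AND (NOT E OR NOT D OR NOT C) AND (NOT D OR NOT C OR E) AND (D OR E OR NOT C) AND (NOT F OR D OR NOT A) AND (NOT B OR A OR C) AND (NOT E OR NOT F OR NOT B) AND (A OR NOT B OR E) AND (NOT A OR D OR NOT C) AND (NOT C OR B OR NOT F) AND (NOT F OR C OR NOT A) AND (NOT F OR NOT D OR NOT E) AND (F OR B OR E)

Yes, satisfiable

Try F = false.
Try D = false.
The clause (A) is unit, so A = true.
The clause (NOT C) is unit, so C = false.
Try B = false.
The clause (E) is unit, so E = true.
All clauses are satisfied.
A satisfying assignment: A=true,  B=false,  C=false,  D=false,  E=true,  F=false.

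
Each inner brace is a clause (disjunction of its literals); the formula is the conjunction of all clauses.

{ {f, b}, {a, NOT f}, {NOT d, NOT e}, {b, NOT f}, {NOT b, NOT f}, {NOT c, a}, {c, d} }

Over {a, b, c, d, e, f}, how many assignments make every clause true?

There are 2^6 = 64 truth assignments over (a, b, c, d, e, f).
Split on c. With c = true, the clauses containing c are satisfied and NOT c drops from the rest; 3 of the 2^5 = 32 assignments to the other variables satisfy what remains.
With c = false, by the same count on the reduced clause set, 2 assignments work.
Total: 3 + 2 = 5.

5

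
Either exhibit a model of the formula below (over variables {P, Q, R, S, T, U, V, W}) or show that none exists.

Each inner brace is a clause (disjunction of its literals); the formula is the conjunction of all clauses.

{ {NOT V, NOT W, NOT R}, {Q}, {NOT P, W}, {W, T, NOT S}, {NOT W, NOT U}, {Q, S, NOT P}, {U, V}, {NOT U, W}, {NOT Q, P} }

The clause (Q) is unit, so Q = true.
The clause (P) is unit, so P = true.
The clause (W) is unit, so W = true.
The clause (NOT U) is unit, so U = false.
The clause (V) is unit, so V = true.
The clause (NOT R) is unit, so R = false.
Every clause is now satisfied; S, T are unconstrained.

P=true; Q=true; R=false; S=false; T=true; U=false; V=true; W=true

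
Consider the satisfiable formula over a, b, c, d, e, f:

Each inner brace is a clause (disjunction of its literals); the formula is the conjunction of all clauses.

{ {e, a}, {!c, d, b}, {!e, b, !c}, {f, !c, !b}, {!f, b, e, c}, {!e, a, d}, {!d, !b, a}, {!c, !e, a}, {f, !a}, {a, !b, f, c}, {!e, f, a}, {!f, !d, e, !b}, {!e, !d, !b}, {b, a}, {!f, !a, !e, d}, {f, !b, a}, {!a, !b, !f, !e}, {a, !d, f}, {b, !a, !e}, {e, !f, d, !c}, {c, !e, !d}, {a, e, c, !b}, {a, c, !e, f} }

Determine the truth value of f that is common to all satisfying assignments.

True

Suppose f = false.
From the singleton clause (!a), a = false.
From the singleton clause (e), e = true.
That conflicts with the unit clause (!e).
So every satisfying assignment has f = True.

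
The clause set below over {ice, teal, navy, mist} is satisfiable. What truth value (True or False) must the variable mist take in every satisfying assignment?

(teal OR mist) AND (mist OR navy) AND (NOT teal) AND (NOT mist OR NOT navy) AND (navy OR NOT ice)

Suppose mist = false.
(teal) alone gives teal = true.
That conflicts with the unit clause (NOT teal).
So every satisfying assignment has mist = True.

True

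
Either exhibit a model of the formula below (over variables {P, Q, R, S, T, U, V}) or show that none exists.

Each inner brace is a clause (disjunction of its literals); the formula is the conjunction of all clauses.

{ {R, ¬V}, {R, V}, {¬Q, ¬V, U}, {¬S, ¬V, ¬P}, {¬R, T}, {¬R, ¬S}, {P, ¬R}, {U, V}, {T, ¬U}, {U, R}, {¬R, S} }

UNSATISFIABLE

Case R = True:
From the singleton clause (T), T = True.
From the singleton clause (¬S), S = False.
Now (S) is unsatisfied and unit — conflict.
So R must be the other value — set R = False.
From the singleton clause (¬V), V = False.
Now (V) is unsatisfied and unit — conflict.
Either choice for R ends in contradiction.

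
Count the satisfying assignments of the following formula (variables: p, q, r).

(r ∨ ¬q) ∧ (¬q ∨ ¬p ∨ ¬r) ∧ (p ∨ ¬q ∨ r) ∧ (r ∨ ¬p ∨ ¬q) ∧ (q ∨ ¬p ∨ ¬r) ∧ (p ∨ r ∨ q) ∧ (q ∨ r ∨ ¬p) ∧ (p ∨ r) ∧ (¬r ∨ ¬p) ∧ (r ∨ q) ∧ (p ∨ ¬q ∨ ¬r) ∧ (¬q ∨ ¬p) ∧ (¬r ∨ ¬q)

There are 2^3 = 8 truth assignments over (p, q, r).
Check each against the 13 clauses (columns in the order p, q, r):
  F F F  ✗ fails (p ∨ r ∨ q)
  F F T  ✓ satisfies all
  F T F  ✗ fails (r ∨ ¬q)
  F T T  ✗ fails (p ∨ ¬q ∨ ¬r)
  T F F  ✗ fails (q ∨ r ∨ ¬p)
  T F T  ✗ fails (q ∨ ¬p ∨ ¬r)
  T T F  ✗ fails (r ∨ ¬q)
  T T T  ✗ fails (¬q ∨ ¬p ∨ ¬r)
1 of the 8 rows is a model.

1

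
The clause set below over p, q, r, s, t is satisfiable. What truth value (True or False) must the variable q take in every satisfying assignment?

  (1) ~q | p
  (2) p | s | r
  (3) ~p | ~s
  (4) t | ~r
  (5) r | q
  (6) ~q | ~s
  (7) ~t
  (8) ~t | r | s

True

Suppose q = 0.
(r) alone gives r = 1.
(t) alone gives t = 1.
Now (~t) is unsatisfied and unit — conflict.
So every satisfying assignment has q = True.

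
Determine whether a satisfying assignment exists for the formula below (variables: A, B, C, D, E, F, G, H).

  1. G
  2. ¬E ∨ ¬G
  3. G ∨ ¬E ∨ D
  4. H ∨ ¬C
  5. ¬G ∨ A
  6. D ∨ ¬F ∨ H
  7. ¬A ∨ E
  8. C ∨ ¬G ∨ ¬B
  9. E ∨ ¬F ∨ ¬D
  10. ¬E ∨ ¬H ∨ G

No, unsatisfiable

(G) alone gives G = True.
(¬E) alone gives E = False.
(A) alone gives A = True.
That conflicts with the unit clause (¬A).
No assignment satisfies every clause.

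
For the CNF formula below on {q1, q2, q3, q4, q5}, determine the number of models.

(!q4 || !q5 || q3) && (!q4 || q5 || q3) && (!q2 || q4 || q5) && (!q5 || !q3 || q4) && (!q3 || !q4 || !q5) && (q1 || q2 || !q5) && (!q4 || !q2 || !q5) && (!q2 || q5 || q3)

There are 2^5 = 32 truth assignments over (q1, q2, q3, q4, q5).
Split on q2. With q2 = true, the clauses containing q2 are satisfied and !q2 drops from the rest; 4 of the 2^4 = 16 assignments to the other variables satisfy what remains.
With q2 = false, by the same count on the reduced clause set, 7 assignments work.
(One model: q1=F, q2=F, q3=F, q4=F, q5=F.)
Total: 4 + 7 = 11.

11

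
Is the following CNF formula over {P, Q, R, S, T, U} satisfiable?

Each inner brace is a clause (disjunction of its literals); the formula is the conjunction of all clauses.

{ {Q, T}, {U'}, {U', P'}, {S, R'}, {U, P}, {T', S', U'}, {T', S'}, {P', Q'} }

(U') alone gives U = 0.
(P) alone gives P = 1.
(Q') alone gives Q = 0.
(T) alone gives T = 1.
(S') alone gives S = 0.
(R') alone gives R = 0.
Every clause now holds.
A satisfying assignment: P=1, Q=0, R=0, S=0, T=1, U=0.

Yes, satisfiable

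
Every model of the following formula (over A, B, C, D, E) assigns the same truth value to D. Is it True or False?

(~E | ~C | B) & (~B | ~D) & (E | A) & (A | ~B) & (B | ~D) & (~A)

Suppose D = 1.
(~B) alone gives B = 0.
Now (B) is unsatisfied and unit — conflict.
So every satisfying assignment has D = False.

False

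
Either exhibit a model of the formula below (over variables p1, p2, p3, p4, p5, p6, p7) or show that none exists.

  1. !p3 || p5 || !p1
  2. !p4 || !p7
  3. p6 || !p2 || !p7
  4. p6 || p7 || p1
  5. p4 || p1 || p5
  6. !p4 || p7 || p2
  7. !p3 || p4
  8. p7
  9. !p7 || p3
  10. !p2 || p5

UNSATISFIABLE

Unit clause (p7) forces p7 = true.
Unit clause (!p4) forces p4 = false.
Unit clause (!p3) forces p3 = false.
But (p3) is also a unit clause — contradiction.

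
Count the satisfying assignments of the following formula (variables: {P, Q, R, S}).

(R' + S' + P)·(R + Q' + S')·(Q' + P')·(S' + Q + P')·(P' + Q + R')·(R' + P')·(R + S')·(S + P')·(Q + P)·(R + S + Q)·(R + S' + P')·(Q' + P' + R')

2

There are 2^4 = 16 truth assignments over (P, Q, R, S).
Check each against the 12 clauses (columns in the order P, Q, R, S):
  F F F F  ✗ fails (Q + P)
  F F F T  ✗ fails (R + S')
  F F T F  ✗ fails (Q + P)
  F F T T  ✗ fails (R' + S' + P)
  F T F F  ✓ satisfies all
  F T F T  ✗ fails (R + Q' + S')
  F T T F  ✓ satisfies all
  F T T T  ✗ fails (R' + S' + P)
  T F F F  ✗ fails (S + P')
  T F F T  ✗ fails (S' + Q + P')
  T F T F  ✗ fails (P' + Q + R')
  T F T T  ✗ fails (S' + Q + P')
  T T F F  ✗ fails (Q' + P')
  T T F T  ✗ fails (R + Q' + S')
  T T T F  ✗ fails (Q' + P')
  T T T T  ✗ fails (Q' + P')
2 of the 16 rows are models.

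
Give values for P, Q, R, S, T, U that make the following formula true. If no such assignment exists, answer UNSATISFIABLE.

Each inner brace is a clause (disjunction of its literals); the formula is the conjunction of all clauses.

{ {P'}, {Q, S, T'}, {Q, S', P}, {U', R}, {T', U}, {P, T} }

(P') alone gives P = 0.
(T) alone gives T = 1.
(U) alone gives U = 1.
(R) alone gives R = 1.
Suppose Q = 1.
All clauses hold; S can take either value.

P ↦ 0; Q ↦ 1; R ↦ 1; S ↦ 1; T ↦ 1; U ↦ 1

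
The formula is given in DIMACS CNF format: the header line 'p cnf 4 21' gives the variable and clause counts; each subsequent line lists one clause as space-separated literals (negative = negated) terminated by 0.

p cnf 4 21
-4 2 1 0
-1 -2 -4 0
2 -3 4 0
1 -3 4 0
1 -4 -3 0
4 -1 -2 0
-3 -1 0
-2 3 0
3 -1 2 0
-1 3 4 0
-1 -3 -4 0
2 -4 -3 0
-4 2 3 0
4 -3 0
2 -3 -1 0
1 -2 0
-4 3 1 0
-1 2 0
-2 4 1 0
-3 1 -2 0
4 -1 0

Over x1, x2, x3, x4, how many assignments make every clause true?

There are 2^4 = 16 truth assignments over (x1, x2, x3, x4).
Split on x3. With x3 = True, the clauses containing x3 are satisfied and ¬x3 drops from the rest; 0 of the 2^3 = 8 assignments to the other variables satisfy what remains.
With x3 = False, by the same count on the reduced clause set, 1 assignment works.
Total: 0 + 1 = 1.

1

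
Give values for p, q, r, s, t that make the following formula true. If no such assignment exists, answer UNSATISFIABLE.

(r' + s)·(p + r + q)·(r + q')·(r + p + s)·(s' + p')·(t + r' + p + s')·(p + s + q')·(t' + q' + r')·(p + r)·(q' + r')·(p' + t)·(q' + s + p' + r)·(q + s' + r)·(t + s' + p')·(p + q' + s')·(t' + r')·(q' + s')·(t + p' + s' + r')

p ↦ 1, q ↦ 0, r ↦ 0, s ↦ 0, t ↦ 1

Try r = 0.
Unit clause (q') forces q = 0.
Unit clause (p) forces p = 1.
Unit clause (s') forces s = 0.
Unit clause (t) forces t = 1.
All clauses are satisfied.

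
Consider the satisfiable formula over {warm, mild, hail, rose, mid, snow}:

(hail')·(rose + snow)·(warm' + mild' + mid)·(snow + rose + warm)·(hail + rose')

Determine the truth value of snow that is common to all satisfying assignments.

Suppose snow = 0.
From the singleton clause (hail'), hail = 0.
From the singleton clause (rose), rose = 1.
But (rose') is also a unit clause — contradiction.
So every satisfying assignment has snow = True.

True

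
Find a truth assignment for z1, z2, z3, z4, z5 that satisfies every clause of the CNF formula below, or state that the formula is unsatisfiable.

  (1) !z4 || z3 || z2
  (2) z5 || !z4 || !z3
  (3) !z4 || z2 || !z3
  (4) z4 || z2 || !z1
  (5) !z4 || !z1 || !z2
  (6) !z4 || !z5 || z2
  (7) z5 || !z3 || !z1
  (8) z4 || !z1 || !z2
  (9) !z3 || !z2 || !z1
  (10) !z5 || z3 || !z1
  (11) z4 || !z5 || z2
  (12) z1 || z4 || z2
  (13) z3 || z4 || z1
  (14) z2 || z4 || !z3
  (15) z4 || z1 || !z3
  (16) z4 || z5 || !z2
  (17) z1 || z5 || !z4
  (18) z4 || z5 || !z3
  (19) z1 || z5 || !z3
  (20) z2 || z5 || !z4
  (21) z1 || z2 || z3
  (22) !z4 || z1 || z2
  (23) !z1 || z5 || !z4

Branch on z4: set z4 = true.
Branch on z3: set z3 = true.
Unit clause (z5) forces z5 = true.
Unit clause (z2) forces z2 = true.
Unit clause (!z1) forces z1 = false.
All clauses are satisfied.

z1: false, z2: true, z3: true, z4: true, z5: true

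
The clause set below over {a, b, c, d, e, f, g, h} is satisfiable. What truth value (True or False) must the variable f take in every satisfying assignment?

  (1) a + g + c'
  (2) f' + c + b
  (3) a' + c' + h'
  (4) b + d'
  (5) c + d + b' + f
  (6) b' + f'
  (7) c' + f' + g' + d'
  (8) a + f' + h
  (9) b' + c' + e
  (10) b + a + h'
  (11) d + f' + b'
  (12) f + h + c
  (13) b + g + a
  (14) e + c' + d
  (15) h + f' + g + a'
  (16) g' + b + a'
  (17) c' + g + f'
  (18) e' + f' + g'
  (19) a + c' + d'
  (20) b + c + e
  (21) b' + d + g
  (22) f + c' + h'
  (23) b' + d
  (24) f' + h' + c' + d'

False

Suppose f = 1.
The clause (b') is unit, so b = 0.
The clause (c) is unit, so c = 1.
The clause (d') is unit, so d = 0.
The clause (e) is unit, so e = 1.
The clause (g) is unit, so g = 1.
That conflicts with the unit clause (g').
So every satisfying assignment has f = False.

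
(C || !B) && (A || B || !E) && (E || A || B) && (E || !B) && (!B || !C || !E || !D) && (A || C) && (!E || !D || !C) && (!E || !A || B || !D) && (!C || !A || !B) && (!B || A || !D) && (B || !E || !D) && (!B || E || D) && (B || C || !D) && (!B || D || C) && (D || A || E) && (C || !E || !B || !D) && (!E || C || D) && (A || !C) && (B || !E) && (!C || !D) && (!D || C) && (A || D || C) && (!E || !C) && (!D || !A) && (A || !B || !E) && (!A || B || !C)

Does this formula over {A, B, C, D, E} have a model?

Branch on C: set C = false.
Unit clause (!B) forces B = false.
Unit clause (A) forces A = true.
Unit clause (!D) forces D = false.
Unit clause (!E) forces E = false.
This assignment satisfies each clause.
A satisfying assignment: A=true; B=false; C=false; D=false; E=false.

Yes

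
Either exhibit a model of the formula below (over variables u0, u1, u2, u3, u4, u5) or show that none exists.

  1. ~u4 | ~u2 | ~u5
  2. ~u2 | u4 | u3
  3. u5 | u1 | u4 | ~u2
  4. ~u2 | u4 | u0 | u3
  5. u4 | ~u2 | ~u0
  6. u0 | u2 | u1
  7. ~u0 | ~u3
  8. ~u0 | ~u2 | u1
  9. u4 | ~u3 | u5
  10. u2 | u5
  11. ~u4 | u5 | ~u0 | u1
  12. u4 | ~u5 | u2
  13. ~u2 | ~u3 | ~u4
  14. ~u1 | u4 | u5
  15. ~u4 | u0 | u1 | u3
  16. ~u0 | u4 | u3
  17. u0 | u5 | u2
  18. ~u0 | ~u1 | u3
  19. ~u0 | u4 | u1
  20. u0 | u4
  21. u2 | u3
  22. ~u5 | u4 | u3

u0: 0; u1: 1; u2: 0; u3: 1; u4: 1; u5: 1

Branch on u0: set u0 = 0.
The clause (u4) is unit, so u4 = 1.
Branch on u2: set u2 = 0.
The clause (u1) is unit, so u1 = 1.
The clause (u5) is unit, so u5 = 1.
The clause (u3) is unit, so u3 = 1.
All clauses are satisfied.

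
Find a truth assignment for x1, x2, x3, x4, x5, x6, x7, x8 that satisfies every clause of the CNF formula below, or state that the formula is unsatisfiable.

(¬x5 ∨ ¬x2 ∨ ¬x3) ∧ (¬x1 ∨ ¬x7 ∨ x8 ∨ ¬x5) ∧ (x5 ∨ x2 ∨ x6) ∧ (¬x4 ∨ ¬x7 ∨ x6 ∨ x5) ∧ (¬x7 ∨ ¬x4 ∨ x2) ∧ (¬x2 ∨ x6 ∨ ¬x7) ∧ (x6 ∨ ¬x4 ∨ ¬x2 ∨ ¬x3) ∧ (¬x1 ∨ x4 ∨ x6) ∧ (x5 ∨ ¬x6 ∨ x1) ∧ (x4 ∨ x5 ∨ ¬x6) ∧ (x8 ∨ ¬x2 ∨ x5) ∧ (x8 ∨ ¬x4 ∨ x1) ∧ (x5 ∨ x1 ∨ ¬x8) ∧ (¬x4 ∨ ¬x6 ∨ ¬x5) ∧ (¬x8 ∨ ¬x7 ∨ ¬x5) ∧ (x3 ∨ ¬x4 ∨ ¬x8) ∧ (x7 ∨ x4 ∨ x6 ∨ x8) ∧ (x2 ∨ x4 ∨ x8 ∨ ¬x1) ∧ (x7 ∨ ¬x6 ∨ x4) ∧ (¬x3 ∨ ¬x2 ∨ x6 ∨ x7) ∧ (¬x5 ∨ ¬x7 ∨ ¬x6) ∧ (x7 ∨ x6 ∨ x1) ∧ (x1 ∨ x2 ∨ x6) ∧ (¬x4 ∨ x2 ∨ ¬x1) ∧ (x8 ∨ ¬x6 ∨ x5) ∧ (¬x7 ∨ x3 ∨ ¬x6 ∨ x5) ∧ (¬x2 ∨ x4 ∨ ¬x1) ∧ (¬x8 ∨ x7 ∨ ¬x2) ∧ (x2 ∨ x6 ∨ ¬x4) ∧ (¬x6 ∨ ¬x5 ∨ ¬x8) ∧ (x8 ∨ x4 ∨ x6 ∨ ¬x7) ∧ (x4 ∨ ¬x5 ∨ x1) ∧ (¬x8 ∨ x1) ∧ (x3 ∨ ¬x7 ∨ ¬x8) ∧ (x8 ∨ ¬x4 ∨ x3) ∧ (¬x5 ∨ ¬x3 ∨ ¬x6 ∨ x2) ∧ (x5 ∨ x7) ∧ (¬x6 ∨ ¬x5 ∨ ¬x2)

Try x8 = True.
From the singleton clause (x1), x1 = True.
Try x4 = True.
From the singleton clause (x3), x3 = True.
From the singleton clause (x2), x2 = True.
From the singleton clause (¬x5), x5 = False.
From the singleton clause (x6), x6 = True.
From the singleton clause (x7), x7 = True.
All clauses are satisfied.

x1=True,  x2=True,  x3=True,  x4=True,  x5=False,  x6=True,  x7=True,  x8=True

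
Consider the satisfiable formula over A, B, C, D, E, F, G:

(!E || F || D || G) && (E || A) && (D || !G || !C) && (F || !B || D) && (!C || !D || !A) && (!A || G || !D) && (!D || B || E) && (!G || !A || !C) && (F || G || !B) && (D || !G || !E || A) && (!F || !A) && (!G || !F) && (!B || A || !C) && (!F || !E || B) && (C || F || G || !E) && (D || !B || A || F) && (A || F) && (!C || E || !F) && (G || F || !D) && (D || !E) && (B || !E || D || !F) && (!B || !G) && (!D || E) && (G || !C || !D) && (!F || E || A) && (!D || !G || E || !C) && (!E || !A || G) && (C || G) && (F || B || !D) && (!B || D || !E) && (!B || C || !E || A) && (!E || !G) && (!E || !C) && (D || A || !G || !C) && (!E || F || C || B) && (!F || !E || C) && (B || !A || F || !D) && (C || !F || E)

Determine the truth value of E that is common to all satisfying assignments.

Suppose E = true.
The clause (D) is unit, so D = true.
The clause (!G) is unit, so G = false.
The clause (!A) is unit, so A = false.
The clause (F) is unit, so F = true.
The clause (B) is unit, so B = true.
The clause (!C) is unit, so C = false.
That conflicts with the unit clause (C).
So every satisfying assignment has E = False.

False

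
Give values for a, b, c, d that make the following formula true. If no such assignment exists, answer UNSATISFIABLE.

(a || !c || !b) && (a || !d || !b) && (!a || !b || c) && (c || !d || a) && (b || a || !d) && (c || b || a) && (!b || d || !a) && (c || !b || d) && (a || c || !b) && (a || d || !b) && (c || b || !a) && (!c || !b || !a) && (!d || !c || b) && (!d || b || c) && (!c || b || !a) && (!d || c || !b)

a=false; b=false; c=true; d=false

Try a = false.
Try c = true.
Unit clause (!b) forces b = false.
Unit clause (!d) forces d = false.
This assignment satisfies each clause.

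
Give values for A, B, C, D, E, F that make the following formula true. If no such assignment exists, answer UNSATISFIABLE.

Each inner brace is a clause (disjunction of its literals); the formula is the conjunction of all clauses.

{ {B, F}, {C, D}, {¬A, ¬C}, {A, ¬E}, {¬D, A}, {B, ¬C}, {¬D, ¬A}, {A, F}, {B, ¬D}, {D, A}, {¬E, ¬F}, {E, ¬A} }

UNSATISFIABLE

Branch on B: set B = True.
Branch on C: set C = True.
(¬A) alone gives A = False.
(¬E) alone gives E = False.
(¬D) alone gives D = False.
But (D) is also a unit clause — contradiction.
Undo C and try C = False.
(D) alone gives D = True.
(A) alone gives A = True.
But (¬A) is also a unit clause — contradiction.
Either choice for C ends in contradiction.
Undo B and try B = False.
(F) alone gives F = True.
(¬C) alone gives C = False.
(D) alone gives D = True.
But (¬D) is also a unit clause — contradiction.
Either choice for B ends in contradiction.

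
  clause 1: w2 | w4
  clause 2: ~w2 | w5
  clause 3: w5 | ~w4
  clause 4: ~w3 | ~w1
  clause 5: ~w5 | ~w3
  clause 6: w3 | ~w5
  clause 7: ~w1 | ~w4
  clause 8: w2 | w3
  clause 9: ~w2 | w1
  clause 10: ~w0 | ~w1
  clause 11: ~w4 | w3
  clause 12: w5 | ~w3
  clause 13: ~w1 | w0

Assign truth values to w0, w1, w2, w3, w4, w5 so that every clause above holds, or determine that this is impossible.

Try w2 = 1.
Unit clause (w5) forces w5 = 1.
Unit clause (~w3) forces w3 = 0.
But (w3) is also a unit clause — contradiction.
Undo w2 and try w2 = 0.
Unit clause (w4) forces w4 = 1.
Unit clause (w5) forces w5 = 1.
Unit clause (~w3) forces w3 = 0.
But (w3) is also a unit clause — contradiction.
Neither w2 = 1 nor w2 = 0 works.

UNSATISFIABLE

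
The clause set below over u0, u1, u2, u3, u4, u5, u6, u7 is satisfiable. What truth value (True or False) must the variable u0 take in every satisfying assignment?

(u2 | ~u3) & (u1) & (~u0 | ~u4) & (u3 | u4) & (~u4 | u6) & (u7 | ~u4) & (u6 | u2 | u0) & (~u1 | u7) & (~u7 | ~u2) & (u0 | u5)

False

Suppose u0 = 1.
From the singleton clause (u1), u1 = 1.
From the singleton clause (~u4), u4 = 0.
From the singleton clause (u3), u3 = 1.
From the singleton clause (u2), u2 = 1.
From the singleton clause (u7), u7 = 1.
That conflicts with the unit clause (~u7).
So every satisfying assignment has u0 = False.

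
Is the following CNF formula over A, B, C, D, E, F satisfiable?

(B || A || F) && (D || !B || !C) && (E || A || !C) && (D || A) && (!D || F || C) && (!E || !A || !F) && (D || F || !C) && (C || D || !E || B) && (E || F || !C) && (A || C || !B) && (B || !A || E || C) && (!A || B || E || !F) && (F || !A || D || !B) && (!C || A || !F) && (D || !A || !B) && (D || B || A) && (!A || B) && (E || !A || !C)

Yes

Suppose D = true.
Suppose F = true.
Suppose E = false.
Suppose A = false.
(!C) alone gives C = false.
(!B) alone gives B = false.
Every clause now holds.
A satisfying assignment: A: false; B: false; C: false; D: true; E: false; F: true.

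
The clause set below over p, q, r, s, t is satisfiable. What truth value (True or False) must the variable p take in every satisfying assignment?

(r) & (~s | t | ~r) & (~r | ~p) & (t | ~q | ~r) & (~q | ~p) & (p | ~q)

False

Suppose p = 1.
(r) alone gives r = 1.
But (~r) is also a unit clause — contradiction.
So every satisfying assignment has p = False.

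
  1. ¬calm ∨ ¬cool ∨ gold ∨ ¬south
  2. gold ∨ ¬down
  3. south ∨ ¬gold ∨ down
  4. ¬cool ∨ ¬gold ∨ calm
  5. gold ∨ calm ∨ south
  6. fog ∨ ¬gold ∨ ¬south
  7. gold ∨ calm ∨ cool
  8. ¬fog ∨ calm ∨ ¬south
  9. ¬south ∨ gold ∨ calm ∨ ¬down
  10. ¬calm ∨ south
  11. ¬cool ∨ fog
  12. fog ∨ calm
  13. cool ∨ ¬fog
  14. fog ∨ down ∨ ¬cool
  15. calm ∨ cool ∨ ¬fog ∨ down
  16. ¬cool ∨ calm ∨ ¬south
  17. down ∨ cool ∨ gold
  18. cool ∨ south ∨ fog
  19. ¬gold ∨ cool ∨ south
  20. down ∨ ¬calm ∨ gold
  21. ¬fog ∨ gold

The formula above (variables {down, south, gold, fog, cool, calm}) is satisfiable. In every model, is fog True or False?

True

Suppose fog = False.
From the singleton clause (¬cool), cool = False.
From the singleton clause (calm), calm = True.
From the singleton clause (south), south = True.
From the singleton clause (¬gold), gold = False.
From the singleton clause (¬down), down = False.
But (down) is also a unit clause — contradiction.
So every satisfying assignment has fog = True.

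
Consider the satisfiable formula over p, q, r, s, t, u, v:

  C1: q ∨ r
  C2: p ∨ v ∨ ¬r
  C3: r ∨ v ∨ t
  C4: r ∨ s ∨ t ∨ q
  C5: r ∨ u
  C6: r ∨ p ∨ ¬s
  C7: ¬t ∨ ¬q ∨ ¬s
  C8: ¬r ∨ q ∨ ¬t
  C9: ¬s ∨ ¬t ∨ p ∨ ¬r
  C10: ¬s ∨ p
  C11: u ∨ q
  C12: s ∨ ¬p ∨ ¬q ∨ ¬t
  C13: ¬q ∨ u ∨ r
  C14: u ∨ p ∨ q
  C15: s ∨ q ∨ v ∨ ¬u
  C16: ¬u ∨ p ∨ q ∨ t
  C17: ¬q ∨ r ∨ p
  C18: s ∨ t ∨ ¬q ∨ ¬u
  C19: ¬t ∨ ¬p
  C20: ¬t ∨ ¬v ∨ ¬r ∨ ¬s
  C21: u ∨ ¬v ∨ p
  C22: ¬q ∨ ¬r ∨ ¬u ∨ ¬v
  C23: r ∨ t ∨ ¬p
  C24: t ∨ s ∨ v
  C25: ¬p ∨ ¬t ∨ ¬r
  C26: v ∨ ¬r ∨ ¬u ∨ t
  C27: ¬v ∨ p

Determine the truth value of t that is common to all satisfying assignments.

Suppose t = True.
From the singleton clause (¬p), p = False.
From the singleton clause (¬s), s = False.
From the singleton clause (¬v), v = False.
From the singleton clause (¬r), r = False.
From the singleton clause (q), q = True.
But (¬q) is also a unit clause — contradiction.
So every satisfying assignment has t = False.

False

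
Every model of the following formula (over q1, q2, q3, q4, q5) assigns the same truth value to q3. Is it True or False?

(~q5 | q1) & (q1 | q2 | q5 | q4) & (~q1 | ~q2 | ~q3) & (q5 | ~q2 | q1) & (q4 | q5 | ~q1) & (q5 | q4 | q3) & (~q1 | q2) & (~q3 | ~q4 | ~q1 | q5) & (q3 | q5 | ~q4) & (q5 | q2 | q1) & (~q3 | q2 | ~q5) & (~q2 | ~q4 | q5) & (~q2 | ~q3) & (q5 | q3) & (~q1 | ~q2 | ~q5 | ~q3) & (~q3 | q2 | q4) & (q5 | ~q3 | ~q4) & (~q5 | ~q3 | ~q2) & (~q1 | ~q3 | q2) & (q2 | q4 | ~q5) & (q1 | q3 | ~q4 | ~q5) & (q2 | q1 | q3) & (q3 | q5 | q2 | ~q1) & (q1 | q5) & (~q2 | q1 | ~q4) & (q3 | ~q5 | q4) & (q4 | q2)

False

Suppose q3 = 1.
Unit clause (~q2) forces q2 = 0.
Unit clause (~q1) forces q1 = 0.
Unit clause (~q5) forces q5 = 0.
But (q5) is also a unit clause — contradiction.
So every satisfying assignment has q3 = False.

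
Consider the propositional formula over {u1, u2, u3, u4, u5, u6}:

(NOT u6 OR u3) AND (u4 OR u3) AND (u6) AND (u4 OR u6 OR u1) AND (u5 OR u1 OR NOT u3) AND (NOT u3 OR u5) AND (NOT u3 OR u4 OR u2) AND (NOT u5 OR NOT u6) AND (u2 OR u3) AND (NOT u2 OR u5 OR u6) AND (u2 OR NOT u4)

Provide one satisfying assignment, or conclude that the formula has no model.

From the singleton clause (u6), u6 = true.
From the singleton clause (u3), u3 = true.
From the singleton clause (u5), u5 = true.
But (NOT u5) is also a unit clause — contradiction.

UNSATISFIABLE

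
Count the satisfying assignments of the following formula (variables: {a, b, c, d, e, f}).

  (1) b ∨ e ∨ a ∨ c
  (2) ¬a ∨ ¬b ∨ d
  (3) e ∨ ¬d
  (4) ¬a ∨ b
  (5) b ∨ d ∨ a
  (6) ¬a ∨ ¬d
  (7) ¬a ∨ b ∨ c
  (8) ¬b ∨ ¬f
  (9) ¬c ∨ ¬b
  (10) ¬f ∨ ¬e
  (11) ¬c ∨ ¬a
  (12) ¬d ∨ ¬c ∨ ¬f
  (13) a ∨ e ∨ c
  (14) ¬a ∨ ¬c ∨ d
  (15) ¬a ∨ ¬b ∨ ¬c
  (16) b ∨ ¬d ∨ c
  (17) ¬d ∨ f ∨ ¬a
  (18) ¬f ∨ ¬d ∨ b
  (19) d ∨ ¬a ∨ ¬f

There are 2^6 = 64 truth assignments over (a, b, c, d, e, f).
Split on f. With f = True, the clauses containing f are satisfied and ¬f drops from the rest; 0 of the 2^5 = 32 assignments to the other variables satisfy what remains.
With f = False, by the same count on the reduced clause set, 3 assignments work.
(One model: a=F, b=F, c=T, d=T, e=T, f=F.)
Total: 0 + 3 = 3.

3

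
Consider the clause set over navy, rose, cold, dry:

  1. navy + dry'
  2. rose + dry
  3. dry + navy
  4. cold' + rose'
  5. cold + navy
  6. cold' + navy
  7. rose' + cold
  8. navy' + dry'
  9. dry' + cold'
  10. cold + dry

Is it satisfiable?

Try navy = 1.
The clause (dry') is unit, so dry = 0.
The clause (rose) is unit, so rose = 1.
The clause (cold') is unit, so cold = 0.
But (cold) is also a unit clause — contradiction.
Undo navy and try navy = 0.
The clause (dry') is unit, so dry = 0.
But (dry) is also a unit clause — contradiction.
Both values of navy lead to a conflict.
No assignment satisfies every clause.

Unsatisfiable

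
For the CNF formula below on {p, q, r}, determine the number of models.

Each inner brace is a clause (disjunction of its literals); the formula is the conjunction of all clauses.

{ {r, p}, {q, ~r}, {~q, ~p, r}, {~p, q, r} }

2

There are 2^3 = 8 truth assignments over (p, q, r).
Check each against the 4 clauses (columns in the order p, q, r):
  F F F  ✗ fails (r | p)
  F F T  ✗ fails (q | ~r)
  F T F  ✗ fails (r | p)
  F T T  ✓ satisfies all
  T F F  ✗ fails (~p | q | r)
  T F T  ✗ fails (q | ~r)
  T T F  ✗ fails (~q | ~p | r)
  T T T  ✓ satisfies all
2 of the 8 rows are models.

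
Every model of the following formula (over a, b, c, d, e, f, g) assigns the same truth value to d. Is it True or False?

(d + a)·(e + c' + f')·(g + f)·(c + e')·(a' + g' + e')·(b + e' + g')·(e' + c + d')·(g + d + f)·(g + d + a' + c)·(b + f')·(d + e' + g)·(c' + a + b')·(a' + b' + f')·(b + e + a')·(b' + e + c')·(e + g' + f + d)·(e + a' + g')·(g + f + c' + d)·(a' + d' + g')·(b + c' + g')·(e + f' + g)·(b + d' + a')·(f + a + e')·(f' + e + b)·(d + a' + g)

True

Suppose d = 0.
From the singleton clause (a), a = 1.
From the singleton clause (g), g = 1.
From the singleton clause (e'), e = 0.
That conflicts with the unit clause (e).
So every satisfying assignment has d = True.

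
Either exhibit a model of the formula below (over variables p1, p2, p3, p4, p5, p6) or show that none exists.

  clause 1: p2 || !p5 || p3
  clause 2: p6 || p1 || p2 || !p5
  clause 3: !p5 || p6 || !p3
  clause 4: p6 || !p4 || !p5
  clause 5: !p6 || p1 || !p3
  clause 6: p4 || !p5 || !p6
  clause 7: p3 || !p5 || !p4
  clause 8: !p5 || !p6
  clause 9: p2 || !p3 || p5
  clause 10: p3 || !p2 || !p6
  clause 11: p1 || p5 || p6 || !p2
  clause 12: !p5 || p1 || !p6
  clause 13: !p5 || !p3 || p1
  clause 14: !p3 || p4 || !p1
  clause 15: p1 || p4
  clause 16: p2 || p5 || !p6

p1=true; p2=false; p3=false; p4=false; p5=false; p6=false

Case p5 = false:
Case p2 = false:
The clause (!p3) is unit, so p3 = false.
The clause (!p6) is unit, so p6 = false.
Case p1 = true:
Every clause is now satisfied; p4 is unconstrained.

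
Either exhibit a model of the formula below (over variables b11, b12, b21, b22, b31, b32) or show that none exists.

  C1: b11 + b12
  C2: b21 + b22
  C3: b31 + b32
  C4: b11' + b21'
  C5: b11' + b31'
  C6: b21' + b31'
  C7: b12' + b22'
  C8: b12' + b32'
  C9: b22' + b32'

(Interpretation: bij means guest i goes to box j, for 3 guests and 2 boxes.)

Try b11 = 1.
The clause (b21') is unit, so b21 = 0.
The clause (b22) is unit, so b22 = 1.
The clause (b31') is unit, so b31 = 0.
The clause (b32) is unit, so b32 = 1.
Now (b32') is unsatisfied and unit — conflict.
Undo b11 and try b11 = 0.
The clause (b12) is unit, so b12 = 1.
The clause (b22') is unit, so b22 = 0.
The clause (b21) is unit, so b21 = 1.
The clause (b31') is unit, so b31 = 0.
The clause (b32) is unit, so b32 = 1.
Now (b32') is unsatisfied and unit — conflict.
Both values of b11 lead to a conflict.

UNSATISFIABLE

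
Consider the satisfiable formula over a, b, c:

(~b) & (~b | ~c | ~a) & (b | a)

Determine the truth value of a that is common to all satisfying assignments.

Suppose a = 0.
(~b) alone gives b = 0.
That conflicts with the unit clause (b).
So every satisfying assignment has a = True.

True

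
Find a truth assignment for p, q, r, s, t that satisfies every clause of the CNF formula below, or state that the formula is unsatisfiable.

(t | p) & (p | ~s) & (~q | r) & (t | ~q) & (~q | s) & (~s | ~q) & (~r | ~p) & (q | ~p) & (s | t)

p=0; q=0; r=1; s=0; t=1

Case t = 1:
Case p = 0:
Unit clause (~s) forces s = 0.
Unit clause (~q) forces q = 0.
No clause remains; r is free.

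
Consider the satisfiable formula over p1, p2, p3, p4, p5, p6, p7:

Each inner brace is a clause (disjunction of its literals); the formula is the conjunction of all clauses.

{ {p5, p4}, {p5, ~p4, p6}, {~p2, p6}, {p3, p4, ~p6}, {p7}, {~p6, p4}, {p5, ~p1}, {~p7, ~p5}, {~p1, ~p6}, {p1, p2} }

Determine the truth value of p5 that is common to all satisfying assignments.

Suppose p5 = 1.
Unit clause (p7) forces p7 = 1.
That conflicts with the unit clause (~p7).
So every satisfying assignment has p5 = False.

False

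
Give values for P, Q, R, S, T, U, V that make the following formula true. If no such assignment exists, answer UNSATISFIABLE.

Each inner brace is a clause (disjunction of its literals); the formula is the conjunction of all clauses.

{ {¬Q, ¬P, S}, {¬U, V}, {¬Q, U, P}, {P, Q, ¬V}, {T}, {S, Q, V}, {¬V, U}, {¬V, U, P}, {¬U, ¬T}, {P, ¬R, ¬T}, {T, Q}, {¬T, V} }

Unit clause (T) forces T = True.
Unit clause (¬U) forces U = False.
Unit clause (¬V) forces V = False.
But (V) is also a unit clause — contradiction.

UNSATISFIABLE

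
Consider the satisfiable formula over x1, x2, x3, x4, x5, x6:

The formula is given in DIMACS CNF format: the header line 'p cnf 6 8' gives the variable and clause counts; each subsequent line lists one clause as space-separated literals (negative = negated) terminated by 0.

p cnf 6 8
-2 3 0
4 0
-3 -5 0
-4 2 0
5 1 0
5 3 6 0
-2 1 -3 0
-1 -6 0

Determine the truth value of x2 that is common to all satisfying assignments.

Suppose x2 = False.
From the singleton clause (x4), x4 = True.
But (¬x4) is also a unit clause — contradiction.
So every satisfying assignment has x2 = True.

True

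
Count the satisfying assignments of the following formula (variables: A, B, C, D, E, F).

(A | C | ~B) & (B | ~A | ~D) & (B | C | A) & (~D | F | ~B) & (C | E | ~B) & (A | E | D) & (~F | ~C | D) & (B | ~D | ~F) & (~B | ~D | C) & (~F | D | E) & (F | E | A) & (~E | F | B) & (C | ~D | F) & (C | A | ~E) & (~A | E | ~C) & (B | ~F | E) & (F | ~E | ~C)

7

There are 2^6 = 64 truth assignments over (A, B, C, D, E, F).
Split on A. With A = 1, the clauses containing A are satisfied and ~A drops from the rest; 5 of the 2^5 = 32 assignments to the other variables satisfy what remains.
With A = 0, by the same count on the reduced clause set, 2 assignments work.
Total: 5 + 2 = 7.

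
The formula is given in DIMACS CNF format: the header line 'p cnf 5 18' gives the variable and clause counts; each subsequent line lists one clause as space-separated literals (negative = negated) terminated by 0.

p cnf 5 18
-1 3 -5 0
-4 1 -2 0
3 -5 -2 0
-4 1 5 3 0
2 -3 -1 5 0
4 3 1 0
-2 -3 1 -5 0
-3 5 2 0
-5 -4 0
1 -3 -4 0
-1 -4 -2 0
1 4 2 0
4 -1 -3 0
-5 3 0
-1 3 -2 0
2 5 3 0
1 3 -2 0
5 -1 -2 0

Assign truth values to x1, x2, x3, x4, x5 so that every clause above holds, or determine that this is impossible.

Case x5 = False:
Case x3 = True:
From the singleton clause (x2), x2 = True.
From the singleton clause (¬x1), x1 = False.
From the singleton clause (¬x4), x4 = False.
Every clause now holds.

x1 ↦ False,  x2 ↦ True,  x3 ↦ True,  x4 ↦ False,  x5 ↦ False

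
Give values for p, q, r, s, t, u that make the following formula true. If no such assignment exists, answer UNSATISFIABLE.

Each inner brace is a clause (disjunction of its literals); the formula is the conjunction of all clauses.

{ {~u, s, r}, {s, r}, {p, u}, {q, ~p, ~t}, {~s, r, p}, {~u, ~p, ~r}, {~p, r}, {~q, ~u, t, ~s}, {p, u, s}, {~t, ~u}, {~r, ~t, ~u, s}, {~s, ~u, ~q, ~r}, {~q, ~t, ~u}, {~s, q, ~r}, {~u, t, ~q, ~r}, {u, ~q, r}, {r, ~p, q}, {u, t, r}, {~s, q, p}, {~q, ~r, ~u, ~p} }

Case s = 0:
From the singleton clause (r), r = 1.
Case p = 1:
From the singleton clause (~u), u = 0.
Case q = 1:
No clause remains; t is free.

p=1; q=1; r=1; s=0; t=0; u=0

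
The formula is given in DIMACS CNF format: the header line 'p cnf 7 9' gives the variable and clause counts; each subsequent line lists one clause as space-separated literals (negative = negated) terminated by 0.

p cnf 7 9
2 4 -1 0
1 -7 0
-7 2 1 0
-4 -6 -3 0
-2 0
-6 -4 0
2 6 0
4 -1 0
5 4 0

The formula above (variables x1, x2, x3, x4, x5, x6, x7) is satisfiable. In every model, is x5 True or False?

True

Suppose x5 = False.
From the singleton clause (¬x2), x2 = False.
From the singleton clause (x6), x6 = True.
From the singleton clause (¬x4), x4 = False.
Now (x4) is unsatisfied and unit — conflict.
So every satisfying assignment has x5 = True.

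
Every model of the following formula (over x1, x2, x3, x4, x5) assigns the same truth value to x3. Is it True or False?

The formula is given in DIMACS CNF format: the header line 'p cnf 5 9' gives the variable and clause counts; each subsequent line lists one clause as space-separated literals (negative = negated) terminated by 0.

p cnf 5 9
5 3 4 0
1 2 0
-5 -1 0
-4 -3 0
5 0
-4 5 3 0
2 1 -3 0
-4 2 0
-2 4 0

Suppose x3 = True.
(¬x4) alone gives x4 = False.
(x5) alone gives x5 = True.
(¬x1) alone gives x1 = False.
(x2) alone gives x2 = True.
But (¬x2) is also a unit clause — contradiction.
So every satisfying assignment has x3 = False.

False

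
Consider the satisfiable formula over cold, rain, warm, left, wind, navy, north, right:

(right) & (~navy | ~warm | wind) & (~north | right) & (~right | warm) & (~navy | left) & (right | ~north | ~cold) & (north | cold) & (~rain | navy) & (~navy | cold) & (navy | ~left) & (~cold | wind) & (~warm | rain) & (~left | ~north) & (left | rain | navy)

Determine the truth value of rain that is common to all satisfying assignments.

True

Suppose rain = 0.
From the singleton clause (right), right = 1.
From the singleton clause (warm), warm = 1.
That conflicts with the unit clause (~warm).
So every satisfying assignment has rain = True.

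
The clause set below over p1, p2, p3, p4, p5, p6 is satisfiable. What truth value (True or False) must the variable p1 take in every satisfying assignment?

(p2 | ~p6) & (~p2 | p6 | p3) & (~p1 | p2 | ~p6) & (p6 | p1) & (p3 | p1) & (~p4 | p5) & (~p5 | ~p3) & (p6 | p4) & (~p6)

Suppose p1 = 0.
The clause (p6) is unit, so p6 = 1.
Now (~p6) is unsatisfied and unit — conflict.
So every satisfying assignment has p1 = True.

True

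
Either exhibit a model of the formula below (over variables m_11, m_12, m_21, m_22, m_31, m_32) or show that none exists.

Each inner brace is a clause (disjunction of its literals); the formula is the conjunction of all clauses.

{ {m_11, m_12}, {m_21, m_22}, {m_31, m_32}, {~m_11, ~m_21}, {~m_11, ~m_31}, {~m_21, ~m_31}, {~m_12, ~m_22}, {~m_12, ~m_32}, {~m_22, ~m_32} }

Suppose m_11 = 1.
(~m_21) alone gives m_21 = 0.
(m_22) alone gives m_22 = 1.
(~m_31) alone gives m_31 = 0.
(m_32) alone gives m_32 = 1.
Now (~m_32) is unsatisfied and unit — conflict.
That branch fails; take m_11 = 0 instead.
(m_12) alone gives m_12 = 1.
(~m_22) alone gives m_22 = 0.
(m_21) alone gives m_21 = 1.
(~m_31) alone gives m_31 = 0.
(m_32) alone gives m_32 = 1.
Now (~m_32) is unsatisfied and unit — conflict.
Neither m_11 = 1 nor m_11 = 0 works.

UNSATISFIABLE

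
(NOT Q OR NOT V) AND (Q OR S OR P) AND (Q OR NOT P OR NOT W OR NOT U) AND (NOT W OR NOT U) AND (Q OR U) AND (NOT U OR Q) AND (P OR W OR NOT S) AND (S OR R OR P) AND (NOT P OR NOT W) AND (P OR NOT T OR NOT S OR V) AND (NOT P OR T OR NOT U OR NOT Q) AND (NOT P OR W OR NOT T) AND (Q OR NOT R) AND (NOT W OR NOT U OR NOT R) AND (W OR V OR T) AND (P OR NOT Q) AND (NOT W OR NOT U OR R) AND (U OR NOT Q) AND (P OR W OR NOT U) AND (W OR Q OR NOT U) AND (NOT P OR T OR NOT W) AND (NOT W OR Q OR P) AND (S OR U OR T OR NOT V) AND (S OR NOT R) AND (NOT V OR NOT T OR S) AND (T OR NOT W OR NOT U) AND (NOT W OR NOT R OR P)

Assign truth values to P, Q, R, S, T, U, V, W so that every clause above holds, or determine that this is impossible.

UNSATISFIABLE

Case Q = false:
Unit clause (U) forces U = true.
But (NOT U) is also a unit clause — contradiction.
Undo Q and try Q = true.
Unit clause (NOT V) forces V = false.
Unit clause (P) forces P = true.
Unit clause (NOT W) forces W = false.
Unit clause (NOT T) forces T = false.
But (T) is also a unit clause — contradiction.
Both values of Q lead to a conflict.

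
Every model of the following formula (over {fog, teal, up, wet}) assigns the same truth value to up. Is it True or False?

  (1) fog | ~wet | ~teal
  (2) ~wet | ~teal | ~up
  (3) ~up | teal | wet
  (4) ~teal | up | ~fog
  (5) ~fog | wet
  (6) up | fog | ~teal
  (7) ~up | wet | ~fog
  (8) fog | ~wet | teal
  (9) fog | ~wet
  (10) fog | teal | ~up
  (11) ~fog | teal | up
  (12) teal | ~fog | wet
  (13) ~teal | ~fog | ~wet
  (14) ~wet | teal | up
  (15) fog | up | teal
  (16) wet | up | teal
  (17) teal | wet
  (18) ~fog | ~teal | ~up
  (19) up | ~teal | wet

Suppose up = 0.
Suppose teal = 0.
Unit clause (~fog) forces fog = 0.
That conflicts with the unit clause (fog).
Undo teal and try teal = 1.
Unit clause (~fog) forces fog = 0.
That conflicts with the unit clause (fog).
Both values of teal lead to a conflict.
So every satisfying assignment has up = True.

True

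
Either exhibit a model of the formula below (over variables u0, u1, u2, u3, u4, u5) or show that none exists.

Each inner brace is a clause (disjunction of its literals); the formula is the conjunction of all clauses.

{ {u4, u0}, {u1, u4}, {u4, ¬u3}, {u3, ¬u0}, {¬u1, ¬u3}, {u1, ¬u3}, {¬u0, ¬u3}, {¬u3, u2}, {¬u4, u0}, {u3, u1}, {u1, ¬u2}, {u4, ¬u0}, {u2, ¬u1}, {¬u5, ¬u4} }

UNSATISFIABLE

Try u4 = True.
From the singleton clause (u0), u0 = True.
From the singleton clause (u3), u3 = True.
That conflicts with the unit clause (¬u3).
Undo u4 and try u4 = False.
From the singleton clause (u0), u0 = True.
That conflicts with the unit clause (¬u0).
Neither u4 = True nor u4 = False works.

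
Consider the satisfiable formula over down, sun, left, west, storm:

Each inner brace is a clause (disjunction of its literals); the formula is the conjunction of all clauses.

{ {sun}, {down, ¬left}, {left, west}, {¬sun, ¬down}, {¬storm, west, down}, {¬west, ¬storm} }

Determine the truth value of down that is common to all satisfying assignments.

False

Suppose down = True.
The clause (sun) is unit, so sun = True.
Now (¬sun) is unsatisfied and unit — conflict.
So every satisfying assignment has down = False.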